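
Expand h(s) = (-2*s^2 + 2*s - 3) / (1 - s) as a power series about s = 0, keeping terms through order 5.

Multiply each power in the prefactor through the base expansion.

-3*s^5 - 3*s^4 - 3*s^3 - 3*s^2 - s - 3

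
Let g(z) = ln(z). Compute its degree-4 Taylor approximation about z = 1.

-(z - 1)^4/4 + (z - 1)^3/3 - (z - 1)^2/2 + (z - 1)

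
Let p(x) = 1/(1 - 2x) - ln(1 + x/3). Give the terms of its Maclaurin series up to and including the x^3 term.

Combine the two series term by term.
p(0) = 1
p′(0) = 5/3
p′′(0) = 73/9
p′′′(0) = 1294/27
Dividing each by k! gives the coefficients c_0, ..., c_3.

647*x^3/81 + 73*x^2/18 + 5*x/3 + 1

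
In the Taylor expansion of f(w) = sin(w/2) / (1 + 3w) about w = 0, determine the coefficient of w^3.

Expand each factor separately, then convolve coefficients.
[w^0] = 0;  [w^1] = 1/2;  [w^2] = -3/2;  [w^3] = 215/48.
So c_3 = f′′′(0)/3! = 215/48.

215/48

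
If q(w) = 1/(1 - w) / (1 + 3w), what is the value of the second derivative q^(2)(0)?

14

Multiply the two series term by term and collect like powers.
The coefficient of w^2 in the expansion is 7, so q′′(0) = 2! * (7) = 14.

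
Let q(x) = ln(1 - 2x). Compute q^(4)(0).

-96

Compute the successive derivatives at the expansion point and divide by k!.
The coefficient of x^4 in the expansion is -4, so q^(4)(0) = 4! * (-4) = -96.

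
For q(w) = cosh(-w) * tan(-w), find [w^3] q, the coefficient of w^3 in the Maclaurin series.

-5/6

Expand each factor separately, then convolve coefficients.
q(0) = 0
q′(0) = -1
q′′(0) = 0
q′′′(0) = -5
Then c_k = q^(k)(0)/k! gives each Taylor coefficient.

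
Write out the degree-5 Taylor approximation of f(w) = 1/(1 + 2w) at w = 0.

-32*w^5 + 16*w^4 - 8*w^3 + 4*w^2 - 2*w + 1

Use the known series and substitute for the argument.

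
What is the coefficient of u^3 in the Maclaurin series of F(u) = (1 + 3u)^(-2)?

-108

[u^0] = 1;  [u^1] = -6;  [u^2] = 27;  [u^3] = -108.
So c_3 = F′′′(0)/3! = -108.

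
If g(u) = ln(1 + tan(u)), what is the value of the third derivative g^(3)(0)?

Substitute the inner expansion into the outer series and collect powers.
The coefficient of u^3 in the expansion is 2/3, so g′′′(0) = 3! * (2/3) = 4.

4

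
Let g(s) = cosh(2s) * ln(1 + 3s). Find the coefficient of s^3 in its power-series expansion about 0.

Multiply the two series term by term and collect like powers.
g(0) = 0
g′(0) = 3
g′′(0) = -9
g′′′(0) = 90

15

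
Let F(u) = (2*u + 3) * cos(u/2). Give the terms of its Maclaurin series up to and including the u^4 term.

Multiply each power in the prefactor through the base expansion.
[u^0] = 3;  [u^1] = 2;  [u^2] = -3/8;  [u^3] = -1/4;  [u^4] = 1/128.

u^4/128 - u^3/4 - 3*u^2/8 + 2*u + 3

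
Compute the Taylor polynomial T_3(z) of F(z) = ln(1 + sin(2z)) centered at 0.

Compose series: expand the inner function first, then feed it into the outer expansion.

4*z^3/3 - 2*z^2 + 2*z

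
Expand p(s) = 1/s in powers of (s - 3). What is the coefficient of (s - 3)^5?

p(3) = 1/3
p′(3) = -1/9
p′′(3) = 2/27
p′′′(3) = -2/27
p^(4)(3) = 8/81
p^(5)(3) = -40/243
Dividing each by k! gives the coefficients c_0, ..., c_5.

-1/729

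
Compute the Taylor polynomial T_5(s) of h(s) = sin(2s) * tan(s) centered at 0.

-2*s^4/3 + 2*s^2

Expand each factor separately, then convolve coefficients.
h(0) = 0
h′(0) = 0
h′′(0) = 4
h′′′(0) = 0
h^(4)(0) = -16
h^(5)(0) = 0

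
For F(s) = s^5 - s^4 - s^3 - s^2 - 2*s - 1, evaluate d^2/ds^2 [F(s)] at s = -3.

-632

The coefficient of (s + 3)^2 in the expansion is -316, so F′′(-3) = 2! * (-316) = -632.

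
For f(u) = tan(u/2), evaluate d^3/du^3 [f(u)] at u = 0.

The coefficient of u^3 in the expansion is 1/24, so f′′′(0) = 3! * (1/24) = 1/4.

1/4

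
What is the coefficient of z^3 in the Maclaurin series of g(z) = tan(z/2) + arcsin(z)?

5/24

Expand each term separately and add.
g(0) = 0
g′(0) = 3/2
g′′(0) = 0
g′′′(0) = 5/4
The Taylor polynomial is Σ g^(k)(0)/k! · z^k.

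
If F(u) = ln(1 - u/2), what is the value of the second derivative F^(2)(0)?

-1/4

Apply the Taylor formula c_k = f^(k)(a)/k!.
The coefficient of u^2 in the expansion is -1/8, so F′′(0) = 2! * (-1/8) = -1/4.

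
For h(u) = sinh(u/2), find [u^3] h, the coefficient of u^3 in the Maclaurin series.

[u^0] = 0;  [u^1] = 1/2;  [u^2] = 0;  [u^3] = 1/48.

1/48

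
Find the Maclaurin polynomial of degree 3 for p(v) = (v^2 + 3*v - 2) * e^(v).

Multiply each power in the prefactor through the base expansion.
[v^0] = -2;  [v^1] = 1;  [v^2] = 3;  [v^3] = 13/6.

13*v^3/6 + 3*v^2 + v - 2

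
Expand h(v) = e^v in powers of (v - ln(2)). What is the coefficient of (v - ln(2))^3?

1/3

[(v - ln(2))^0] = 2;  [(v - ln(2))^1] = 2;  [(v - ln(2))^2] = 1;  [(v - ln(2))^3] = 1/3.
So c_3 = h′′′(ln(2))/3! = 1/3.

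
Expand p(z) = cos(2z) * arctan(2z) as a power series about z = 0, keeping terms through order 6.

Write out both Maclaurin series and multiply, keeping only the needed powers.
[z^0] = 0;  [z^1] = 2;  [z^2] = 0;  [z^3] = -20/3;  [z^4] = 0;  [z^5] = 196/15;  [z^6] = 0.

196*z^5/15 - 20*z^3/3 + 2*z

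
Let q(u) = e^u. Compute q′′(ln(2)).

The coefficient of (u - ln(2))^2 in the expansion is 1, so q′′(ln(2)) = 2! * (1) = 2.

2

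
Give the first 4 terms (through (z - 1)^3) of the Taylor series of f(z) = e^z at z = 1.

e*(z - 1)^3/6 + e*(z - 1)^2/2 + e*(z - 1) + e

[(z - 1)^0] = e;  [(z - 1)^1] = e;  [(z - 1)^2] = e/2;  [(z - 1)^3] = e/6.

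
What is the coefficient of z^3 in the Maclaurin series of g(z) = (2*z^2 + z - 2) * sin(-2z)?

Distribute the polynomial across the series and collect like powers.
g(0) = 0
g′(0) = 4
g′′(0) = -4
g′′′(0) = -40
So c_3 = g′′′(0)/3! = -20/3.

-20/3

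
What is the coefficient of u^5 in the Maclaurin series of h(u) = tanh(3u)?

Compute the successive derivatives at the expansion point and divide by k!.
h(0) = 0
h′(0) = 3
h′′(0) = 0
h′′′(0) = -54
h^(4)(0) = 0
h^(5)(0) = 3888
So c_5 = h^(5)(0)/5! = 162/5.

162/5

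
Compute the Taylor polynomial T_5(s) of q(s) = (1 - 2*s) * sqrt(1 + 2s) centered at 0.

17*s^5/8 - 13*s^4/8 + 3*s^3/2 - 5*s^2/2 - s + 1

Distribute the polynomial across the series and collect like powers.
q(0) = 1
q′(0) = -1
q′′(0) = -5
q′′′(0) = 9
q^(4)(0) = -39
q^(5)(0) = 255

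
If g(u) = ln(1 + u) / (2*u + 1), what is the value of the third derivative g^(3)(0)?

Use 1/(1 - r) = Σ r^k on the denominator, then take the Cauchy product.
From the series, [u^3] g = 16/3; multiply by 3! = 6 to get 32.

32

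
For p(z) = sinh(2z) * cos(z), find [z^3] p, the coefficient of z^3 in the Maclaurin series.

1/3

Expand each factor separately, then convolve coefficients.
p(0) = 0
p′(0) = 2
p′′(0) = 0
p′′′(0) = 2
So c_3 = p′′′(0)/3! = 1/3.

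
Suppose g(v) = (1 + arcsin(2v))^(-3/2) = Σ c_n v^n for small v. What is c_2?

Let u equal the inner series; expand the outer function in u and truncate.
[v^0] = 1;  [v^1] = -3;  [v^2] = 15/2.

15/2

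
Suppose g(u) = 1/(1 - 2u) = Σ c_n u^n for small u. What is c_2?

4

g(0) = 1
g′(0) = 2
g′′(0) = 8
Then c_k = g^(k)(0)/k! gives each Taylor coefficient.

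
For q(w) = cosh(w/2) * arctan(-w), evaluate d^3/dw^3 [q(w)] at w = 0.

Take the Cauchy product of the two expansions.
The coefficient of w^3 in the expansion is 5/24, so q′′′(0) = 3! * (5/24) = 5/4.

5/4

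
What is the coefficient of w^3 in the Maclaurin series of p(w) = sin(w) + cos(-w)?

-1/6

Expand each term separately and add.
p(0) = 1
p′(0) = 1
p′′(0) = -1
p′′′(0) = -1
So c_3 = p′′′(0)/3! = -1/6.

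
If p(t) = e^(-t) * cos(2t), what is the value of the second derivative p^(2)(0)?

-3

Write out both Maclaurin series and multiply, keeping only the needed powers.
The coefficient of t^2 in the expansion is -3/2, so p′′(0) = 2! * (-3/2) = -3.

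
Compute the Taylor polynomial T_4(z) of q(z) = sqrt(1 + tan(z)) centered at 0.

-47*z^4/384 + 11*z^3/48 - z^2/8 + z/2 + 1

Let u equal the inner series; expand the outer function in u and truncate.
[z^0] = 1;  [z^1] = 1/2;  [z^2] = -1/8;  [z^3] = 11/48;  [z^4] = -47/384.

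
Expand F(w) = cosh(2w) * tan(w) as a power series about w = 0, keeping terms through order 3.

7*w^3/3 + w

Expand each factor separately, then convolve coefficients.
[w^0] = 0;  [w^1] = 1;  [w^2] = 0;  [w^3] = 7/3.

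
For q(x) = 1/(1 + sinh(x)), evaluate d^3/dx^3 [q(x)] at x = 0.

Plug the Maclaurin series of the inner function into that of the outer and collect terms.
From the series, [x^3] q = -7/6; multiply by 3! = 6 to get -7.

-7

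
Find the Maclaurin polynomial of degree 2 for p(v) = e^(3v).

9*v^2/2 + 3*v + 1

Differentiate repeatedly and evaluate at the center.
p(0) = 1
p′(0) = 3
p′′(0) = 9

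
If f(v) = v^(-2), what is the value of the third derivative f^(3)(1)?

The coefficient of (v - 1)^3 in the expansion is -4, so f′′′(1) = 3! * (-4) = -24.

-24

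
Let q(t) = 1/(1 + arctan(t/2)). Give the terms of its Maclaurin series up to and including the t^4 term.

t^4/48 - t^3/12 + t^2/4 - t/2 + 1

Plug the Maclaurin series of the inner function into that of the outer and collect terms.
q(0) = 1
q′(0) = -1/2
q′′(0) = 1/2
q′′′(0) = -1/2
q^(4)(0) = 1/2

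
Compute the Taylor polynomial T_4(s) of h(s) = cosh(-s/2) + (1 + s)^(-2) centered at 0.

1921*s^4/384 - 4*s^3 + 25*s^2/8 - 2*s + 2

Combine the two series term by term.
[s^0] = 2;  [s^1] = -2;  [s^2] = 25/8;  [s^3] = -4;  [s^4] = 1921/384.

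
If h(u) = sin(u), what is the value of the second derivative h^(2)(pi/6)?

-1/2

Use the known series and substitute for the argument.
The coefficient of (u - pi/6)^2 in the expansion is -1/4, so h′′(pi/6) = 2! * (-1/4) = -1/2.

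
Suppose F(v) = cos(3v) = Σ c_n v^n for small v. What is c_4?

27/8

[v^0] = 1;  [v^1] = 0;  [v^2] = -9/2;  [v^3] = 0;  [v^4] = 27/8.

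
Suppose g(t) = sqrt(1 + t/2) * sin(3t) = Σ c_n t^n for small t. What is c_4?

-141/128

Expand each factor separately, then convolve coefficients.
[t^0] = 0;  [t^1] = 3;  [t^2] = 3/4;  [t^3] = -147/32;  [t^4] = -141/128.
So c_4 = g^(4)(0)/4! = -141/128.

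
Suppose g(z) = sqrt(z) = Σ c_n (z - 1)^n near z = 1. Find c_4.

g(1) = 1
g′(1) = 1/2
g′′(1) = -1/4
g′′′(1) = 3/8
g^(4)(1) = -15/16
Then c_k = g^(k)(1)/k! gives each Taylor coefficient.

-5/128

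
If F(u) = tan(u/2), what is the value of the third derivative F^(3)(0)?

Use the known series and substitute for the argument.
The coefficient of u^3 in the expansion is 1/24, so F′′′(0) = 3! * (1/24) = 1/4.

1/4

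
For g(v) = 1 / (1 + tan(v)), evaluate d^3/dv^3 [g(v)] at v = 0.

Use the geometric series for the reciprocal, then substitute.
The coefficient of v^3 in the expansion is -4/3, so g′′′(0) = 3! * (-4/3) = -8.

-8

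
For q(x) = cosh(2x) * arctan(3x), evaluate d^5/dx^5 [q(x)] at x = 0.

3912

Expand each factor separately, then convolve coefficients.
The coefficient of x^5 in the expansion is 163/5, so q^(5)(0) = 5! * (163/5) = 3912.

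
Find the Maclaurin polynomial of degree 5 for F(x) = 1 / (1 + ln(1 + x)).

Use the geometric series for the reciprocal, then substitute.
F(0) = 1
F′(0) = -1
F′′(0) = 3
F′′′(0) = -14
F^(4)(0) = 88
F^(5)(0) = -694

-347*x^5/60 + 11*x^4/3 - 7*x^3/3 + 3*x^2/2 - x + 1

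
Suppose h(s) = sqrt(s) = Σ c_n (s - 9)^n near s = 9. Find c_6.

h(9) = 3
h′(9) = 1/6
h′′(9) = -1/108
h′′′(9) = 1/648
h^(4)(9) = -5/11664
h^(5)(9) = 35/209952
h^(6)(9) = -35/419904
So c_6 = h^(6)(9)/6! = -7/60466176.

-7/60466176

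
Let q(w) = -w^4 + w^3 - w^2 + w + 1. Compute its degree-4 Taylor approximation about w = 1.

q(1) = 1
q′(1) = -2
q′′(1) = -8
q′′′(1) = -18
q^(4)(1) = -24

-(w - 1)^4 - 3*(w - 1)^3 - 4*(w - 1)^2 - 2*(w - 1) + 1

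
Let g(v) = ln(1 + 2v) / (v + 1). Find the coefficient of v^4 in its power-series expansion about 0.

Use 1/(1 - r) = Σ r^k on the denominator, then take the Cauchy product.

-32/3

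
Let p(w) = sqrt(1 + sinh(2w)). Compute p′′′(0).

7

Let u equal the inner series; expand the outer function in u and truncate.
The coefficient of w^3 in the expansion is 7/6, so p′′′(0) = 3! * (7/6) = 7.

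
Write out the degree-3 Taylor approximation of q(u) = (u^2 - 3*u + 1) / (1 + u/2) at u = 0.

-11*u^3/8 + 11*u^2/4 - 7*u/2 + 1

Multiply each power in the prefactor through the base expansion.
[u^0] = 1;  [u^1] = -7/2;  [u^2] = 11/4;  [u^3] = -11/8.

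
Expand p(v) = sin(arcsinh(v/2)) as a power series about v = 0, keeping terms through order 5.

Substitute the inner expansion into the outer series and collect powers.
p(0) = 0
p′(0) = 1/2
p′′(0) = 0
p′′′(0) = -1/4
p^(4)(0) = 0
p^(5)(0) = 5/8

v^5/192 - v^3/24 + v/2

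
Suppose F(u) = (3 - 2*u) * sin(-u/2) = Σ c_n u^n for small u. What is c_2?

Shift and add copies of the series according to the polynomial's terms.
F(0) = 0
F′(0) = -3/2
F′′(0) = 2

1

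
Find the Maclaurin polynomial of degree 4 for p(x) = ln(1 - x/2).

Use the known series and substitute for the argument.
p(0) = 0
p′(0) = -1/2
p′′(0) = -1/4
p′′′(0) = -1/4
p^(4)(0) = -3/8

-x^4/64 - x^3/24 - x^2/8 - x/2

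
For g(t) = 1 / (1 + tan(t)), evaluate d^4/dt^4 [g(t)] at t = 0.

40

Write 1/(1+u) = 1 - u + u^2 - u^3 + ... and substitute the series for u.
The coefficient of t^4 in the expansion is 5/3, so g^(4)(0) = 4! * (5/3) = 40.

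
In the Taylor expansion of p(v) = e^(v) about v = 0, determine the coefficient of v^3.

1/6

p(0) = 1
p′(0) = 1
p′′(0) = 1
p′′′(0) = 1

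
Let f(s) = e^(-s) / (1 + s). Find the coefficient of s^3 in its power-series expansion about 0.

-8/3

Expand each factor separately, then convolve coefficients.
f(0) = 1
f′(0) = -2
f′′(0) = 5
f′′′(0) = -16
So c_3 = f′′′(0)/3! = -8/3.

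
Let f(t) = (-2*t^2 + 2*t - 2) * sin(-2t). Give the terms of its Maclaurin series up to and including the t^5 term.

-32*t^5/15 + 8*t^4/3 + 4*t^3/3 - 4*t^2 + 4*t

Multiply each power in the prefactor through the base expansion.
f(0) = 0
f′(0) = 4
f′′(0) = -8
f′′′(0) = 8
f^(4)(0) = 64
f^(5)(0) = -256
The Taylor polynomial is Σ f^(k)(0)/k! · t^k.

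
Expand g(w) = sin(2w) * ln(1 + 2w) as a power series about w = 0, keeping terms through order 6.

Take the Cauchy product of the two expansions.
g(0) = 0
g′(0) = 0
g′′(0) = 8
g′′′(0) = -24
g^(4)(0) = 64
g^(5)(0) = -640
g^(6)(0) = 7040

88*w^6/9 - 16*w^5/3 + 8*w^4/3 - 4*w^3 + 4*w^2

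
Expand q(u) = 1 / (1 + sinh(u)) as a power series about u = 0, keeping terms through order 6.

77*u^6/45 - 181*u^5/120 + 4*u^4/3 - 7*u^3/6 + u^2 - u + 1

Expand as Σ (-1)^k u^k with u equal to the inner function's series.
q(0) = 1
q′(0) = -1
q′′(0) = 2
q′′′(0) = -7
q^(4)(0) = 32
q^(5)(0) = -181
q^(6)(0) = 1232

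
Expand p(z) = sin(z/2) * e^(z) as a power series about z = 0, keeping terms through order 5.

41*z^5/3840 + z^4/16 + 11*z^3/48 + z^2/2 + z/2

Write out both Maclaurin series and multiply, keeping only the needed powers.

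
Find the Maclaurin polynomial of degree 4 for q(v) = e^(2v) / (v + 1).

v^4/3 + v^3/3 + v^2 + v + 1

Use 1/(1 - r) = Σ r^k on the denominator, then take the Cauchy product.
q(0) = 1
q′(0) = 1
q′′(0) = 2
q′′′(0) = 2
q^(4)(0) = 8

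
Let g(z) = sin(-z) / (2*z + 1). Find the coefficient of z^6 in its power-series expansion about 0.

1841/60

Expand 1/(denominator) as a geometric series and multiply by the numerator's series.
[z^0] = 0;  [z^1] = -1;  [z^2] = 2;  [z^3] = -23/6;  [z^4] = 23/3;  [z^5] = -1841/120;  [z^6] = 1841/60.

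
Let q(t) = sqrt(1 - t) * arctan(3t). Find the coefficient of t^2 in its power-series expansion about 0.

Multiply the two series term by term and collect like powers.
q(0) = 0
q′(0) = 3
q′′(0) = -3
So c_2 = q′′(0)/2! = -3/2.

-3/2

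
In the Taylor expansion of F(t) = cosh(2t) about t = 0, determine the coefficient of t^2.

F(0) = 1
F′(0) = 0
F′′(0) = 4
So c_2 = F′′(0)/2! = 2.

2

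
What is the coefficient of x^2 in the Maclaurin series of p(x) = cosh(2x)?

p(0) = 1
p′(0) = 0
p′′(0) = 4
So c_2 = p′′(0)/2! = 2.

2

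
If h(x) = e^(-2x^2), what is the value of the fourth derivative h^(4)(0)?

From the series, [x^4] h = 2; multiply by 4! = 24 to get 48.

48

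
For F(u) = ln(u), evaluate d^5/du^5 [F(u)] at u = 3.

8/81

Compute the successive derivatives at the expansion point and divide by k!.
The coefficient of (u - 3)^5 in the expansion is 1/1215, so F^(5)(3) = 5! * (1/1215) = 8/81.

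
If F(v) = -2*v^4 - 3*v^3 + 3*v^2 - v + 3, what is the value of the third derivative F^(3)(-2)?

78

Apply the Taylor formula c_k = f^(k)(a)/k!.
The coefficient of (v + 2)^3 in the expansion is 13, so F′′′(-2) = 3! * (13) = 78.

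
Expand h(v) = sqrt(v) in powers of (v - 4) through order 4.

-5*(v - 4)^4/16384 + (v - 4)^3/512 - (v - 4)^2/64 + (v - 4)/4 + 2

Use the known series and substitute for the argument.
h(4) = 2
h′(4) = 1/4
h′′(4) = -1/32
h′′′(4) = 3/256
h^(4)(4) = -15/2048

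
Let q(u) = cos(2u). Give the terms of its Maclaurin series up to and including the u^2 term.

1 - 2*u^2

q(0) = 1
q′(0) = 0
q′′(0) = -4
Dividing each by k! gives the coefficients c_0, ..., c_2.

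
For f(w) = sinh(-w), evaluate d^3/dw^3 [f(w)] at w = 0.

Differentiate repeatedly and evaluate at the center.
From the series, [w^3] f = -1/6; multiply by 3! = 6 to get -1.

-1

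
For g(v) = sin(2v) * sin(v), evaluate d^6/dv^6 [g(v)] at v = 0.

Expand each factor separately, then convolve coefficients.
From the series, [v^6] g = 91/180; multiply by 6! = 720 to get 364.

364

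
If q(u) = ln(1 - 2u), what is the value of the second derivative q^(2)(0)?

-4

The coefficient of u^2 in the expansion is -2, so q′′(0) = 2! * (-2) = -4.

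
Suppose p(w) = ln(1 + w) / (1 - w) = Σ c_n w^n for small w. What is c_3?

5/6

Use 1/(1 - r) = Σ r^k on the denominator, then take the Cauchy product.
p(0) = 0
p′(0) = 1
p′′(0) = 1
p′′′(0) = 5
The Taylor polynomial is Σ p^(k)(0)/k! · w^k.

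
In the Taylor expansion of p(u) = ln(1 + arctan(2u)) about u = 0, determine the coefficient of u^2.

Substitute the inner expansion into the outer series and collect powers.
p(0) = 0
p′(0) = 2
p′′(0) = -4

-2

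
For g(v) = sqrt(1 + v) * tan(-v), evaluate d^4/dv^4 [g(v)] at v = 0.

Expand each factor separately, then convolve coefficients.
From the series, [v^4] g = -11/48; multiply by 4! = 24 to get -11/2.

-11/2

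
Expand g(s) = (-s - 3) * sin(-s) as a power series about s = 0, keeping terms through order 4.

Distribute the polynomial across the series and collect like powers.
[s^0] = 0;  [s^1] = 3;  [s^2] = 1;  [s^3] = -1/2;  [s^4] = -1/6.

-s^4/6 - s^3/2 + s^2 + 3*s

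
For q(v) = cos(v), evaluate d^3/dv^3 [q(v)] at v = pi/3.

The coefficient of (v - pi/3)^3 in the expansion is sqrt(3)/12, so q′′′(pi/3) = 3! * (sqrt(3)/12) = sqrt(3)/2.

sqrt(3)/2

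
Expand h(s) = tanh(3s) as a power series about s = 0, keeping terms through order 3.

[s^0] = 0;  [s^1] = 3;  [s^2] = 0;  [s^3] = -9.

-9*s^3 + 3*s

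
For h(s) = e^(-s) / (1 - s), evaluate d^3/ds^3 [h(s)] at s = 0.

2

Take the Cauchy product of the two expansions.
From the series, [s^3] h = 1/3; multiply by 3! = 6 to get 2.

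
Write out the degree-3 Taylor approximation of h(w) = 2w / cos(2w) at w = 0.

4*w^3 + 2*w

Invert the denominator's series and multiply.
[w^0] = 0;  [w^1] = 2;  [w^2] = 0;  [w^3] = 4.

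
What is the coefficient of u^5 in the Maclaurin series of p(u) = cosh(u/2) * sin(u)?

-19/1920

Write out both Maclaurin series and multiply, keeping only the needed powers.
p(0) = 0
p′(0) = 1
p′′(0) = 0
p′′′(0) = -1/4
p^(4)(0) = 0
p^(5)(0) = -19/16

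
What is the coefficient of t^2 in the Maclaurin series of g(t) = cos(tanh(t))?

Plug the Maclaurin series of the inner function into that of the outer and collect terms.
So c_2 = g′′(0)/2! = -1/2.

-1/2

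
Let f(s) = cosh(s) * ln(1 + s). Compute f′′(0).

Multiply the two series term by term and collect like powers.
The coefficient of s^2 in the expansion is -1/2, so f′′(0) = 2! * (-1/2) = -1.

-1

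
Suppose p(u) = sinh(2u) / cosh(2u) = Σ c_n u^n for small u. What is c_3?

-8/3

Write the quotient as an unknown series and match coefficients against numerator = denominator · series.
So c_3 = p′′′(0)/3! = -8/3.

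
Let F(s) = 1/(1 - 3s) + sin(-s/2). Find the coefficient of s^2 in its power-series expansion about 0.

Combine the two series term by term.
F(0) = 1
F′(0) = 5/2
F′′(0) = 18
The Taylor polynomial is Σ F^(k)(0)/k! · s^k.

9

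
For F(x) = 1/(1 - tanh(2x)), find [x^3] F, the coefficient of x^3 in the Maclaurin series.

16/3

Plug the Maclaurin series of the inner function into that of the outer and collect terms.
F(0) = 1
F′(0) = 2
F′′(0) = 8
F′′′(0) = 32
Dividing each by k! gives the coefficients c_0, ..., c_3.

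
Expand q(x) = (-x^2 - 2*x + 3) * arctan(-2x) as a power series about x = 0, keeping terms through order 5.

-328*x^5/15 - 16*x^4/3 + 10*x^3 + 4*x^2 - 6*x

Shift and add copies of the series according to the polynomial's terms.
q(0) = 0
q′(0) = -6
q′′(0) = 8
q′′′(0) = 60
q^(4)(0) = -128
q^(5)(0) = -2624
The Taylor polynomial is Σ q^(k)(0)/k! · x^k.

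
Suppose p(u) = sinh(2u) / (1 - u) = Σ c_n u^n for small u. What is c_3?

Write out both Maclaurin series and multiply, keeping only the needed powers.
[u^0] = 0;  [u^1] = 2;  [u^2] = 2;  [u^3] = 10/3.
So c_3 = p′′′(0)/3! = 10/3.

10/3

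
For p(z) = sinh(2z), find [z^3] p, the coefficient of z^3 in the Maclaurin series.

[z^0] = 0;  [z^1] = 2;  [z^2] = 0;  [z^3] = 4/3.

4/3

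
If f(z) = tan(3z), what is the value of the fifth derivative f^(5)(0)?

Compute the successive derivatives at the expansion point and divide by k!.
From the series, [z^5] f = 162/5; multiply by 5! = 120 to get 3888.

3888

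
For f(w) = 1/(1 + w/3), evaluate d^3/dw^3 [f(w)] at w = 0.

Use the known series and substitute for the argument.
From the series, [w^3] f = -1/27; multiply by 3! = 6 to get -2/9.

-2/9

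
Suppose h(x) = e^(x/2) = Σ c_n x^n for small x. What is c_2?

1/8

Differentiate repeatedly and evaluate at the center.
h(0) = 1
h′(0) = 1/2
h′′(0) = 1/4
Then c_k = h^(k)(0)/k! gives each Taylor coefficient.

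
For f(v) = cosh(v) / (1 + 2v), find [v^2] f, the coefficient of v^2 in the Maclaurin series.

9/2

Expand each factor separately, then convolve coefficients.
f(0) = 1
f′(0) = -2
f′′(0) = 9
So c_2 = f′′(0)/2! = 9/2.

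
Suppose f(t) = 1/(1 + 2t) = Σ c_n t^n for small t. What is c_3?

-8

f(0) = 1
f′(0) = -2
f′′(0) = 8
f′′′(0) = -48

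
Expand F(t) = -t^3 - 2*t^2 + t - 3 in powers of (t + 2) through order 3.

-(t + 2)^3 + 4*(t + 2)^2 - 3*(t + 2) - 5

Compute the successive derivatives at the expansion point and divide by k!.
[(t + 2)^0] = -5;  [(t + 2)^1] = -3;  [(t + 2)^2] = 4;  [(t + 2)^3] = -1.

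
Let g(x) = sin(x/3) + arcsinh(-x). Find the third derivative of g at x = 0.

26/27

Add the two expansions coefficient-wise.
The coefficient of x^3 in the expansion is 13/81, so g′′′(0) = 3! * (13/81) = 26/27.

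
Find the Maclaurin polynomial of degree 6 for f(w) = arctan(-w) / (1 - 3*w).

Multiply the numerator's expansion by the denominator's geometric series.
f(0) = 0
f′(0) = -1
f′′(0) = -6
f′′′(0) = -52
f^(4)(0) = -624
f^(5)(0) = -9384
f^(6)(0) = -168912
Then c_k = f^(k)(0)/k! gives each Taylor coefficient.

-1173*w^6/5 - 391*w^5/5 - 26*w^4 - 26*w^3/3 - 3*w^2 - w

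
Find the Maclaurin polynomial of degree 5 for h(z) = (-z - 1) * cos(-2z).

-2*z^5/3 - 2*z^4/3 + 2*z^3 + 2*z^2 - z - 1

Multiply each power in the prefactor through the base expansion.
h(0) = -1
h′(0) = -1
h′′(0) = 4
h′′′(0) = 12
h^(4)(0) = -16
h^(5)(0) = -80
Dividing each by k! gives the coefficients c_0, ..., c_5.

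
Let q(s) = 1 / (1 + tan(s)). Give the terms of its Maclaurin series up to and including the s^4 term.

Expand as Σ (-1)^k u^k with u equal to the inner function's series.
q(0) = 1
q′(0) = -1
q′′(0) = 2
q′′′(0) = -8
q^(4)(0) = 40
Dividing each by k! gives the coefficients c_0, ..., c_4.

5*s^4/3 - 4*s^3/3 + s^2 - s + 1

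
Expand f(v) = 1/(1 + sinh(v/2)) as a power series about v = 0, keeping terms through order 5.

Compose series: expand the inner function first, then feed it into the outer expansion.
[v^0] = 1;  [v^1] = -1/2;  [v^2] = 1/4;  [v^3] = -7/48;  [v^4] = 1/12;  [v^5] = -181/3840.

-181*v^5/3840 + v^4/12 - 7*v^3/48 + v^2/4 - v/2 + 1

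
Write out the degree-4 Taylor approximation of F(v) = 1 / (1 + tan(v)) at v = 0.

5*v^4/3 - 4*v^3/3 + v^2 - v + 1

Write 1/(1+u) = 1 - u + u^2 - u^3 + ... and substitute the series for u.
F(0) = 1
F′(0) = -1
F′′(0) = 2
F′′′(0) = -8
F^(4)(0) = 40
The Taylor polynomial is Σ F^(k)(0)/k! · v^k.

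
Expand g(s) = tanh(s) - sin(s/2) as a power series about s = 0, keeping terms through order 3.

Combine the two series term by term.

-5*s^3/16 + s/2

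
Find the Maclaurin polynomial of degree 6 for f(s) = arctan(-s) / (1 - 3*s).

-1173*s^6/5 - 391*s^5/5 - 26*s^4 - 26*s^3/3 - 3*s^2 - s

Use 1/(1 - r) = Σ r^k on the denominator, then take the Cauchy product.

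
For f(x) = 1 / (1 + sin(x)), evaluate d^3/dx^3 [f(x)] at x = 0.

-5

Write 1/(1+u) = 1 - u + u^2 - u^3 + ... and substitute the series for u.
From the series, [x^3] f = -5/6; multiply by 3! = 6 to get -5.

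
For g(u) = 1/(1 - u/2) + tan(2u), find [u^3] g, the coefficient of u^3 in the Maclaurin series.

Combine the two series term by term.
g(0) = 1
g′(0) = 5/2
g′′(0) = 1/2
g′′′(0) = 67/4
So c_3 = g′′′(0)/3! = 67/24.

67/24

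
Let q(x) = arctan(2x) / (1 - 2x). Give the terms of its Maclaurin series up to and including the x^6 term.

Take the Cauchy product of the two expansions.

832*x^6/15 + 416*x^5/15 + 32*x^4/3 + 16*x^3/3 + 4*x^2 + 2*x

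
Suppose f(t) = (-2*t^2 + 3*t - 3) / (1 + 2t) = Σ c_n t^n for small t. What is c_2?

Multiply each power in the prefactor through the base expansion.
f(0) = -3
f′(0) = 9
f′′(0) = -40

-20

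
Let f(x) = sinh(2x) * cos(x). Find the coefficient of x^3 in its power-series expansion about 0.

Take the Cauchy product of the two expansions.
f(0) = 0
f′(0) = 2
f′′(0) = 0
f′′′(0) = 2

1/3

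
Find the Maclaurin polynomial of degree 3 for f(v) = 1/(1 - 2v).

Use the known series and substitute for the argument.
f(0) = 1
f′(0) = 2
f′′(0) = 8
f′′′(0) = 48
Dividing each by k! gives the coefficients c_0, ..., c_3.

8*v^3 + 4*v^2 + 2*v + 1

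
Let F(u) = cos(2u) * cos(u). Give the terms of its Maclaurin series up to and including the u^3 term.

1 - 5*u^2/2

Multiply the two series term by term and collect like powers.
F(0) = 1
F′(0) = 0
F′′(0) = -5
F′′′(0) = 0
The Taylor polynomial is Σ F^(k)(0)/k! · u^k.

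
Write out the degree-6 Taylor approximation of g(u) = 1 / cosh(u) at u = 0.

-61*u^6/720 + 5*u^4/24 - u^2/2 + 1

Divide the numerator series by the denominator series (power-series long division).
g(0) = 1
g′(0) = 0
g′′(0) = -1
g′′′(0) = 0
g^(4)(0) = 5
g^(5)(0) = 0
g^(6)(0) = -61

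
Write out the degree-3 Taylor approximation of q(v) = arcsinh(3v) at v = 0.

-9*v^3/2 + 3*v

Apply the Taylor formula c_k = f^(k)(a)/k!.
[v^0] = 0;  [v^1] = 3;  [v^2] = 0;  [v^3] = -9/2.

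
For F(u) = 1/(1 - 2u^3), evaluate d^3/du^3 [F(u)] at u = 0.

12

From the series, [u^3] F = 2; multiply by 3! = 6 to get 12.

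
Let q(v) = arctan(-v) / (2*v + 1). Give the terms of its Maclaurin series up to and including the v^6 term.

446*v^6/15 - 223*v^5/15 + 22*v^4/3 - 11*v^3/3 + 2*v^2 - v

Use 1/(1 - r) = Σ r^k on the denominator, then take the Cauchy product.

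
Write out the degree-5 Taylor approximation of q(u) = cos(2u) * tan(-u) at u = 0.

-2*u^5/15 + 5*u^3/3 - u

Expand each factor separately, then convolve coefficients.
q(0) = 0
q′(0) = -1
q′′(0) = 0
q′′′(0) = 10
q^(4)(0) = 0
q^(5)(0) = -16
Then c_k = q^(k)(0)/k! gives each Taylor coefficient.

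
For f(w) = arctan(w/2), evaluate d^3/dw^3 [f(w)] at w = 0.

-1/4

Apply the Taylor formula c_k = f^(k)(a)/k!.
The coefficient of w^3 in the expansion is -1/24, so f′′′(0) = 3! * (-1/24) = -1/4.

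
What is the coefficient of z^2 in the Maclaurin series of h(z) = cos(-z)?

-1/2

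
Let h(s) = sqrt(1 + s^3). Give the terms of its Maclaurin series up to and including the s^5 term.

s^3/2 + 1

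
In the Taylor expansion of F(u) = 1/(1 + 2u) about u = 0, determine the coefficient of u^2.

4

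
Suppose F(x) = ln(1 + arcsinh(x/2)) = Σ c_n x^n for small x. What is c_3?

1/48

Substitute the inner expansion into the outer series and collect powers.
F(0) = 0
F′(0) = 1/2
F′′(0) = -1/4
F′′′(0) = 1/8
Then c_k = F^(k)(0)/k! gives each Taylor coefficient.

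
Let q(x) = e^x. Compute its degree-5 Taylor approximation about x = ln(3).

(x - ln(3))^5/40 + (x - ln(3))^4/8 + (x - ln(3))^3/2 + 3*(x - ln(3))^2/2 + 3*(x - ln(3)) + 3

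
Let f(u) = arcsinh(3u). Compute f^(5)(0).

2187

Compute the successive derivatives at the expansion point and divide by k!.
The coefficient of u^5 in the expansion is 729/40, so f^(5)(0) = 5! * (729/40) = 2187.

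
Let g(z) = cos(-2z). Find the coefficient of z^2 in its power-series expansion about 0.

-2

Differentiate repeatedly and evaluate at the center.
g(0) = 1
g′(0) = 0
g′′(0) = -4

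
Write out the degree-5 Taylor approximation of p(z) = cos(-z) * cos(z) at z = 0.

z^4/3 - z^2 + 1

Expand each factor separately, then convolve coefficients.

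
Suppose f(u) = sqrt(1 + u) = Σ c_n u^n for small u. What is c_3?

f(0) = 1
f′(0) = 1/2
f′′(0) = -1/4
f′′′(0) = 3/8
So c_3 = f′′′(0)/3! = 1/16.

1/16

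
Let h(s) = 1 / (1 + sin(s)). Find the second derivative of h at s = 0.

Write 1/(1+u) = 1 - u + u^2 - u^3 + ... and substitute the series for u.
The coefficient of s^2 in the expansion is 1, so h′′(0) = 2! * (1) = 2.

2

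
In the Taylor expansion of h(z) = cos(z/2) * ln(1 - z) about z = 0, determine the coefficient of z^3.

-5/24

Take the Cauchy product of the two expansions.
So c_3 = h′′′(0)/3! = -5/24.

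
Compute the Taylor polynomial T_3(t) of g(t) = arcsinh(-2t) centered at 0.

[t^0] = 0;  [t^1] = -2;  [t^2] = 0;  [t^3] = 4/3.

4*t^3/3 - 2*t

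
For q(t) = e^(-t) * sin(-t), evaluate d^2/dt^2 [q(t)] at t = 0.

2

Write out both Maclaurin series and multiply, keeping only the needed powers.
From the series, [t^2] q = 1; multiply by 2! = 2 to get 2.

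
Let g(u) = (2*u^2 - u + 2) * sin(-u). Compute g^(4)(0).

Shift and add copies of the series according to the polynomial's terms.
The coefficient of u^4 in the expansion is -1/6, so g^(4)(0) = 4! * (-1/6) = -4.

-4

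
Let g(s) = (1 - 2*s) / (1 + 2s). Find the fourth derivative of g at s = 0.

768

Shift and add copies of the series according to the polynomial's terms.
The coefficient of s^4 in the expansion is 32, so g^(4)(0) = 4! * (32) = 768.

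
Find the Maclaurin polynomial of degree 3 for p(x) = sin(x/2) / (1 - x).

Write out both Maclaurin series and multiply, keeping only the needed powers.
p(0) = 0
p′(0) = 1/2
p′′(0) = 1
p′′′(0) = 23/8

23*x^3/48 + x^2/2 + x/2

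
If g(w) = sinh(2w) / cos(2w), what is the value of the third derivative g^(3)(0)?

32

Divide the numerator series by the denominator series (power-series long division).
From the series, [w^3] g = 16/3; multiply by 3! = 6 to get 32.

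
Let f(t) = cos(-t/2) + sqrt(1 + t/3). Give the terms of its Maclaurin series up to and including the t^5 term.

7*t^5/62208 + 11*t^4/5184 + t^3/432 - 5*t^2/36 + t/6 + 2

Add the two expansions coefficient-wise.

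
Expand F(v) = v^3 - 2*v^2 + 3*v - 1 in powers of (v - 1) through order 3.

(v - 1)^3 + (v - 1)^2 + 2*(v - 1) + 1

Compute the successive derivatives at the expansion point and divide by k!.
[(v - 1)^0] = 1;  [(v - 1)^1] = 2;  [(v - 1)^2] = 1;  [(v - 1)^3] = 1.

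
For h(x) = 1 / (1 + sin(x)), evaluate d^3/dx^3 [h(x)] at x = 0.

Write 1/(1+u) = 1 - u + u^2 - u^3 + ... and substitute the series for u.
The coefficient of x^3 in the expansion is -5/6, so h′′′(0) = 3! * (-5/6) = -5.

-5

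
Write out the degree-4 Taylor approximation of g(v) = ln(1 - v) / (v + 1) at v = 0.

7*v^4/12 - 5*v^3/6 + v^2/2 - v

Expand 1/(denominator) as a geometric series and multiply by the numerator's series.
g(0) = 0
g′(0) = -1
g′′(0) = 1
g′′′(0) = -5
g^(4)(0) = 14
Then c_k = g^(k)(0)/k! gives each Taylor coefficient.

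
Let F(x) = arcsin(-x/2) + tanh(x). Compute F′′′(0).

-17/8

Combine the two series term by term.
From the series, [x^3] F = -17/48; multiply by 3! = 6 to get -17/8.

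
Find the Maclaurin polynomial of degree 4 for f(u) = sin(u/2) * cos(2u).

Expand each factor separately, then convolve coefficients.
[u^0] = 0;  [u^1] = 1/2;  [u^2] = 0;  [u^3] = -49/48;  [u^4] = 0.

-49*u^3/48 + u/2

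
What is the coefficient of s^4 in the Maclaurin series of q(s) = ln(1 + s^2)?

-1/2

Compute the successive derivatives at the expansion point and divide by k!.
[s^0] = 0;  [s^1] = 0;  [s^2] = 1;  [s^3] = 0;  [s^4] = -1/2.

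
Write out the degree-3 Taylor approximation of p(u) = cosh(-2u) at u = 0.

2*u^2 + 1

p(0) = 1
p′(0) = 0
p′′(0) = 4
p′′′(0) = 0
Then c_k = p^(k)(0)/k! gives each Taylor coefficient.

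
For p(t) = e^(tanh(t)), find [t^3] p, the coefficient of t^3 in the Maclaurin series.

-1/6

Compose series: expand the inner function first, then feed it into the outer expansion.
p(0) = 1
p′(0) = 1
p′′(0) = 1
p′′′(0) = -1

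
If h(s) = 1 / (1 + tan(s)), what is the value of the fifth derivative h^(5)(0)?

-256

Use the geometric series for the reciprocal, then substitute.
From the series, [s^5] h = -32/15; multiply by 5! = 120 to get -256.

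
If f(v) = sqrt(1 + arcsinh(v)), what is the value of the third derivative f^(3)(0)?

-1/8

Substitute the inner expansion into the outer series and collect powers.
The coefficient of v^3 in the expansion is -1/48, so f′′′(0) = 3! * (-1/48) = -1/8.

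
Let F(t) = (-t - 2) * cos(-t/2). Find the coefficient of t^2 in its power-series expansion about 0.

1/4

Multiply each power in the prefactor through the base expansion.
F(0) = -2
F′(0) = -1
F′′(0) = 1/2
So c_2 = F′′(0)/2! = 1/4.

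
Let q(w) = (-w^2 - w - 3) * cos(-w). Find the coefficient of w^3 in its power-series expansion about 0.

1/2

Distribute the polynomial across the series and collect like powers.
q(0) = -3
q′(0) = -1
q′′(0) = 1
q′′′(0) = 3
The Taylor polynomial is Σ q^(k)(0)/k! · w^k.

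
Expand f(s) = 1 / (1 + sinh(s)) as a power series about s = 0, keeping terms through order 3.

Write 1/(1+u) = 1 - u + u^2 - u^3 + ... and substitute the series for u.
f(0) = 1
f′(0) = -1
f′′(0) = 2
f′′′(0) = -7
Then c_k = f^(k)(0)/k! gives each Taylor coefficient.

-7*s^3/6 + s^2 - s + 1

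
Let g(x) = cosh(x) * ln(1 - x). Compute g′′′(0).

-5

Multiply the two series term by term and collect like powers.
The coefficient of x^3 in the expansion is -5/6, so g′′′(0) = 3! * (-5/6) = -5.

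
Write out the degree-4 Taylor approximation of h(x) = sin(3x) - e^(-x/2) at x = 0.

Add the two expansions coefficient-wise.
h(0) = -1
h′(0) = 7/2
h′′(0) = -1/4
h′′′(0) = -215/8
h^(4)(0) = -1/16

-x^4/384 - 215*x^3/48 - x^2/8 + 7*x/2 - 1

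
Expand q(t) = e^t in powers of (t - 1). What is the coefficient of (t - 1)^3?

e/6

Compute the successive derivatives at the expansion point and divide by k!.
[(t - 1)^0] = e;  [(t - 1)^1] = e;  [(t - 1)^2] = e/2;  [(t - 1)^3] = e/6.
So c_3 = q′′′(1)/3! = e/6.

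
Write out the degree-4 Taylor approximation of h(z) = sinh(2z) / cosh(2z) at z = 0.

-8*z^3/3 + 2*z

Divide the numerator series by the denominator series (power-series long division).
[z^0] = 0;  [z^1] = 2;  [z^2] = 0;  [z^3] = -8/3;  [z^4] = 0.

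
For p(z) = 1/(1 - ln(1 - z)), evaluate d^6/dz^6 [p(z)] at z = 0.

38

Let u equal the inner series; expand the outer function in u and truncate.
The coefficient of z^6 in the expansion is 19/360, so p^(6)(0) = 6! * (19/360) = 38.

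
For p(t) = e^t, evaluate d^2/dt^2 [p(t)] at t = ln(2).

From the series, [(t - ln(2))^2] p = 1; multiply by 2! = 2 to get 2.

2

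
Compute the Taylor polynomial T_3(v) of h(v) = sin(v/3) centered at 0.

Compute the successive derivatives at the expansion point and divide by k!.
h(0) = 0
h′(0) = 1/3
h′′(0) = 0
h′′′(0) = -1/27
Then c_k = h^(k)(0)/k! gives each Taylor coefficient.

-v^3/162 + v/3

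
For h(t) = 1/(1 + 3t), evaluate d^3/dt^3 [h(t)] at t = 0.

The coefficient of t^3 in the expansion is -27, so h′′′(0) = 3! * (-27) = -162.

-162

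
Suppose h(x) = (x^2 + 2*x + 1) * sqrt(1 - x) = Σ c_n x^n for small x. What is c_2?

-1/8

Distribute the polynomial across the series and collect like powers.
h(0) = 1
h′(0) = 3/2
h′′(0) = -1/4
So c_2 = h′′(0)/2! = -1/8.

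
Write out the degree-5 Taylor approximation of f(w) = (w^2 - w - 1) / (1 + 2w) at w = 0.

Distribute the polynomial across the series and collect like powers.
f(0) = -1
f′(0) = 1
f′′(0) = -2
f′′′(0) = 12
f^(4)(0) = -96
f^(5)(0) = 960
Dividing each by k! gives the coefficients c_0, ..., c_5.

8*w^5 - 4*w^4 + 2*w^3 - w^2 + w - 1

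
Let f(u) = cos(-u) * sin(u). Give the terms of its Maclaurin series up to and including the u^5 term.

2*u^5/15 - 2*u^3/3 + u

Take the Cauchy product of the two expansions.
[u^0] = 0;  [u^1] = 1;  [u^2] = 0;  [u^3] = -2/3;  [u^4] = 0;  [u^5] = 2/15.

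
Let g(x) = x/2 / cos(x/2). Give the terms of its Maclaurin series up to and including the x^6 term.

Invert the denominator's series and multiply.
g(0) = 0
g′(0) = 1/2
g′′(0) = 0
g′′′(0) = 3/8
g^(4)(0) = 0
g^(5)(0) = 25/32
g^(6)(0) = 0

5*x^5/768 + x^3/16 + x/2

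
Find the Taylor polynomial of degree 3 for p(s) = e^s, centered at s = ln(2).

(s - ln(2))^3/3 + (s - ln(2))^2 + 2*(s - ln(2)) + 2

p(ln(2)) = 2
p′(ln(2)) = 2
p′′(ln(2)) = 2
p′′′(ln(2)) = 2
Dividing each by k! gives the coefficients c_0, ..., c_3.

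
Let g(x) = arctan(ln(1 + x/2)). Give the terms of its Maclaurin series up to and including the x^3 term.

Substitute the inner expansion into the outer series and collect powers.

-x^2/8 + x/2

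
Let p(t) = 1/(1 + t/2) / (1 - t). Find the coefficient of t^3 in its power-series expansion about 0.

Write out both Maclaurin series and multiply, keeping only the needed powers.
[t^0] = 1;  [t^1] = 1/2;  [t^2] = 3/4;  [t^3] = 5/8.

5/8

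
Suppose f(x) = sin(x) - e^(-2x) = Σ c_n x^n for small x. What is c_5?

11/40

Add the two expansions coefficient-wise.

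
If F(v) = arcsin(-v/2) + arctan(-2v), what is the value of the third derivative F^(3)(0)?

Expand each term separately and add.
The coefficient of v^3 in the expansion is 127/48, so F′′′(0) = 3! * (127/48) = 127/8.

127/8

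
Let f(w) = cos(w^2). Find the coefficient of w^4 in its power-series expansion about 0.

f(0) = 1
f′(0) = 0
f′′(0) = 0
f′′′(0) = 0
f^(4)(0) = -12
The Taylor polynomial is Σ f^(k)(0)/k! · w^k.

-1/2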